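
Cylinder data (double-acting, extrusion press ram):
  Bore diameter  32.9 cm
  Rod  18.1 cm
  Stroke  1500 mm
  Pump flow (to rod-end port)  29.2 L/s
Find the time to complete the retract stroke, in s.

Rod-side annular area A_ann = π/4 × (32.9² − 18.1²) = 592.8 cm^2
Swept volume V = A × L; t = V / Q = A·L / Q

t ≈ 3.05 s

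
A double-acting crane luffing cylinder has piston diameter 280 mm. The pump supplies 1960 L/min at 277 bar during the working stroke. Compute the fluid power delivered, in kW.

Hydraulic power = P × Q

W ≈ 905 kW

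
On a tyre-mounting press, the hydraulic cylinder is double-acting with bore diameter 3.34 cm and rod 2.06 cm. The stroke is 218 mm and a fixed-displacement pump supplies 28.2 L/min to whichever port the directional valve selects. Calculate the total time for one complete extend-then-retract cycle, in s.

Cap-side area A_cap = π/4 × (3.34 cm)² = 8.762 cm^2
Rod-side annular area A_ann = π/4 × (3.34² − 2.06²) = 5.429 cm^2
t_ext = A_cap·L/Q = 0.4064 s
t_ret = A_ann·L/Q = 0.2518 s
t_cycle = t_ext + t_ret

t ≈ 0.658 s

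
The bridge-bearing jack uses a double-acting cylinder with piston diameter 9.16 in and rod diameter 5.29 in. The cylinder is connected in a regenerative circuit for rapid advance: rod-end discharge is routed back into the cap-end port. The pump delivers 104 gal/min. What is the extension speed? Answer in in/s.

v ≈ 18.2 in/s

In regeneration the rod-end outflow joins the pump flow into the cap end, so the net volume the pump must supply per unit advance equals the rod cross-section area.
Rod cross-section A_rod = π/4 × (5.29 in)² = 21.98 in^2
v = Q_pump / A_rod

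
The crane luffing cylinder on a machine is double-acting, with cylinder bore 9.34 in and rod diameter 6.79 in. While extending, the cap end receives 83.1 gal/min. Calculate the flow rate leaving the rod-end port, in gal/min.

Q_out ≈ 39.2 gal/min

Cap-side area A_cap = π/4 × (9.34 in)² = 68.51 in^2
Rod-side annular area A_ann = π/4 × (9.34² − 6.79²) = 32.30 in^2
Piston speed v = Q_in/A_cap; rod-end outflow Q_out = v × A_ann = Q_in × A_ann/A_cap.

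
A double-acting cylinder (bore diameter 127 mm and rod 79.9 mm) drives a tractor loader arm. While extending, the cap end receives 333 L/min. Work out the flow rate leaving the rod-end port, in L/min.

Cap-side area A_cap = π/4 × (127 mm)² = 12670 mm^2
Rod-side annular area A_ann = π/4 × (127² − 79.9²) = 7654 mm^2
Piston speed v = Q_in/A_cap; rod-end outflow Q_out = v × A_ann = Q_in × A_ann/A_cap.

Q_out ≈ 201 L/min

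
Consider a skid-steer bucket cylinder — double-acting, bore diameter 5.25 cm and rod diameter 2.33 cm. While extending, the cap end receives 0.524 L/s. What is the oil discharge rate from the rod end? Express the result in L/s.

Q_out ≈ 0.421 L/s

Cap-side area A_cap = π/4 × (5.25 cm)² = 21.65 cm^2
Rod-side annular area A_ann = π/4 × (5.25² − 2.33²) = 17.38 cm^2
Piston speed v = Q_in/A_cap; rod-end outflow Q_out = v × A_ann = Q_in × A_ann/A_cap.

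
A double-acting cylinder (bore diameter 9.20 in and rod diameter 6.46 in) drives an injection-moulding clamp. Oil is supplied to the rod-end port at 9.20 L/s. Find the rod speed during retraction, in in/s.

Rod-side annular area A_ann = π/4 × (9.20² − 6.46²) = 33.70 in^2
Flow into the rod-end port fills the annular volume.
v = Q / A

v ≈ 16.7 in/s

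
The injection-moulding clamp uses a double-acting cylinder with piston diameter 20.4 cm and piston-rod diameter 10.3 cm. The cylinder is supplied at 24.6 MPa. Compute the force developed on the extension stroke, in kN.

F ≈ 804 kN

Cap-side area A_cap = π/4 × (20.4 cm)² = 326.9 cm^2
F = P × A_cap = 24.6 MPa × A_cap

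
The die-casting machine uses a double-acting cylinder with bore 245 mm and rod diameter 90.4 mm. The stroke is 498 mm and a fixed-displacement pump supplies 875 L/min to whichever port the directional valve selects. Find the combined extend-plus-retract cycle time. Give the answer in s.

Cap-side area A_cap = π/4 × (245 mm)² = 47140 mm^2
Rod-side annular area A_ann = π/4 × (245² − 90.4²) = 40730 mm^2
t_ext = A_cap·L/Q = 1.610 s
t_ret = A_ann·L/Q = 1.391 s
t_cycle = t_ext + t_ret

t ≈ 3.00 s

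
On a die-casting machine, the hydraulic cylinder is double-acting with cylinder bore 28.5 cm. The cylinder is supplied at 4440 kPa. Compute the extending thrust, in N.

F ≈ 2.83e5 N

Cap-side area A_cap = π/4 × (28.5 cm)² = 637.9 cm^2
F = P × A_cap = 4440 kPa × A_cap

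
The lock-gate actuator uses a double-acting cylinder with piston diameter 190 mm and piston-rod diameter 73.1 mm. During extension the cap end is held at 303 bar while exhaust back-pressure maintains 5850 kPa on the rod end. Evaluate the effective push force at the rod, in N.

Cap-side area A_cap = π/4 × (190 mm)² = 28350 mm^2
Rod-side annular area A_ann = π/4 × (190² − 73.1²) = 24160 mm^2
Net thrust = P_cap·A_cap − P_rod·A_ann = 8.591e5 N − 1.413e5 N

F ≈ 7.18e5 N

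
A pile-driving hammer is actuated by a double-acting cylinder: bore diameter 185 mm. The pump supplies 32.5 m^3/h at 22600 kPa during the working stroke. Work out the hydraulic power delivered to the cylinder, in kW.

Hydraulic power = P × Q

W ≈ 204 kW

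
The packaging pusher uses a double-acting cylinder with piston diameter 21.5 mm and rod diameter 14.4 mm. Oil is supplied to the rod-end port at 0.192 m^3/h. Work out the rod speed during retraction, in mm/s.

Rod-side annular area A_ann = π/4 × (21.5² − 14.4²) = 200.2 mm^2
Flow into the rod-end port fills the annular volume.
v = Q / A

v ≈ 266 mm/s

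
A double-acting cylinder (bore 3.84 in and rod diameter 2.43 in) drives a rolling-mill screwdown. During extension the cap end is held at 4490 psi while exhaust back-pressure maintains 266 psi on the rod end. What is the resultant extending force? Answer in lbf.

F ≈ 50200 lbf

Cap-side area A_cap = π/4 × (3.84 in)² = 11.58 in^2
Rod-side annular area A_ann = π/4 × (3.84² − 2.43²) = 6.943 in^2
Net thrust = P_cap·A_cap − P_rod·A_ann = 52000 lbf − 1847 lbf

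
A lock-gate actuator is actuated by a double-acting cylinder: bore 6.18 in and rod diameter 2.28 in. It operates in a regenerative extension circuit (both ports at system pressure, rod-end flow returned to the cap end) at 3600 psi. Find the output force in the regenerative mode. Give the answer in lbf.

F ≈ 14700 lbf

With equal pressure on both faces, forces on the annular region cancel; the net push is pressure × rod cross-section.
Rod cross-section A_rod = π/4 × (2.28 in)² = 4.083 in^2
F = P × A_rod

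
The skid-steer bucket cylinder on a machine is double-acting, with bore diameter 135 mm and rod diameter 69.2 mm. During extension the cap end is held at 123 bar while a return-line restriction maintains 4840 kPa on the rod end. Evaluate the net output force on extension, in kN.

F ≈ 125 kN

Cap-side area A_cap = π/4 × (135 mm)² = 14310 mm^2
Rod-side annular area A_ann = π/4 × (135² − 69.2²) = 10550 mm^2
Net thrust = P_cap·A_cap − P_rod·A_ann = 176.1 kN − 51.08 kN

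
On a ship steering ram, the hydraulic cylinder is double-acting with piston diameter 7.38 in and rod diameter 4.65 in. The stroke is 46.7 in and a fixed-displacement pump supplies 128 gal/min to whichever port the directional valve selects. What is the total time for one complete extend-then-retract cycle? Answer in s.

Cap-side area A_cap = π/4 × (7.38 in)² = 42.78 in^2
Rod-side annular area A_ann = π/4 × (7.38² − 4.65²) = 25.79 in^2
t_ext = A_cap·L/Q = 4.054 s
t_ret = A_ann·L/Q = 2.444 s
t_cycle = t_ext + t_ret

t ≈ 6.50 s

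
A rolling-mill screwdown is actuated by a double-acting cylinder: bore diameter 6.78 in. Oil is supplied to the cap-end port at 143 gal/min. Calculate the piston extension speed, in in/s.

Cap-side area A_cap = π/4 × (6.78 in)² = 36.10 in^2
v = Q / A

v ≈ 15.2 in/s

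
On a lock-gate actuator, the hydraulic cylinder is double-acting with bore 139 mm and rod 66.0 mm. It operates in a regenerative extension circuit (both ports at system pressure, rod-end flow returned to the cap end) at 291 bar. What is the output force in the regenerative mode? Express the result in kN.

F ≈ 99.6 kN

With equal pressure on both faces, forces on the annular region cancel; the net push is pressure × rod cross-section.
Rod cross-section A_rod = π/4 × (66.0 mm)² = 3421 mm^2
F = P × A_rod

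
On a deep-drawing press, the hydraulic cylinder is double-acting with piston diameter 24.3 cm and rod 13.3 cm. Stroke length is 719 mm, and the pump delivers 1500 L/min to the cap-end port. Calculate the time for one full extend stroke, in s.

Cap-side area A_cap = π/4 × (24.3 cm)² = 463.8 cm^2
Swept volume V = A × L; t = V / Q = A·L / Q

t ≈ 1.33 s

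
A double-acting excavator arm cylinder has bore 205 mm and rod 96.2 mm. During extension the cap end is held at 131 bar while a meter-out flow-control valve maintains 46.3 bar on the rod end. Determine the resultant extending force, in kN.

Cap-side area A_cap = π/4 × (205 mm)² = 33010 mm^2
Rod-side annular area A_ann = π/4 × (205² − 96.2²) = 25740 mm^2
Net thrust = P_cap·A_cap − P_rod·A_ann = 432.4 kN − 119.2 kN

F ≈ 313 kN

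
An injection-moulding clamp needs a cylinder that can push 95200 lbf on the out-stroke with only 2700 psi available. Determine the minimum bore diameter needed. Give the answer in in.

D ≈ 6.70 in

Extension force acts on the full piston face: F = P × (π/4)D².
D = √(4F / (πP)) = √(4 × 95200 lbf / (π × 2700 psi))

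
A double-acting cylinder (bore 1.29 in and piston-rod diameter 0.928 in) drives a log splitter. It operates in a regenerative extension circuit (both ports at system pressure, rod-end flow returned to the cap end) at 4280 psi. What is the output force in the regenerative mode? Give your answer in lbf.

With equal pressure on both faces, forces on the annular region cancel; the net push is pressure × rod cross-section.
Rod cross-section A_rod = π/4 × (0.928 in)² = 0.6764 in^2
F = P × A_rod

F ≈ 2890 lbf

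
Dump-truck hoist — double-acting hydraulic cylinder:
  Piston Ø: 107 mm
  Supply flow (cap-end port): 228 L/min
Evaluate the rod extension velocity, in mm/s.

Cap-side area A_cap = π/4 × (107 mm)² = 8992 mm^2
v = Q / A

v ≈ 423 mm/s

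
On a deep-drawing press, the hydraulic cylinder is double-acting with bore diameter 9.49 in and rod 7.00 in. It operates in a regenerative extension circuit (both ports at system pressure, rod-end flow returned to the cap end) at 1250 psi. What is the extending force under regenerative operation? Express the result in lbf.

F ≈ 48100 lbf

With equal pressure on both faces, forces on the annular region cancel; the net push is pressure × rod cross-section.
Rod cross-section A_rod = π/4 × (7.00 in)² = 38.48 in^2
F = P × A_rod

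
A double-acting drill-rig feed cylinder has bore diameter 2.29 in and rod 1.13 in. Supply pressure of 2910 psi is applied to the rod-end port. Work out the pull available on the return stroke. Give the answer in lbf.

Rod-side annular area A_ann = π/4 × (2.29² − 1.13²) = 3.116 in^2
On retraction the pressure acts on the annular area (bore minus rod).
F = P × A_ann

F ≈ 9070 lbf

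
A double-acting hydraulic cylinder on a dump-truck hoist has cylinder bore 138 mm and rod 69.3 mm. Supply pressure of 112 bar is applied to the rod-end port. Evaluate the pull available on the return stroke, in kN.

F ≈ 125 kN

Rod-side annular area A_ann = π/4 × (138² − 69.3²) = 11190 mm^2
On retraction the pressure acts on the annular area (bore minus rod).
F = P × A_ann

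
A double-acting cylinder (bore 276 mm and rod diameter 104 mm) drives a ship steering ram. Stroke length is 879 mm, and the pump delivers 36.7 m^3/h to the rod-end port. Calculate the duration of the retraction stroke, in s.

t ≈ 4.43 s

Rod-side annular area A_ann = π/4 × (276² − 104²) = 51330 mm^2
Swept volume V = A × L; t = V / Q = A·L / Q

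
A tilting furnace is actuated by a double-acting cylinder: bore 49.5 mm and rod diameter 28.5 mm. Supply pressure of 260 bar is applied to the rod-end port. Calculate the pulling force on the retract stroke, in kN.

F ≈ 33.4 kN

Rod-side annular area A_ann = π/4 × (49.5² − 28.5²) = 1286 mm^2
On retraction the pressure acts on the annular area (bore minus rod).
F = P × A_ann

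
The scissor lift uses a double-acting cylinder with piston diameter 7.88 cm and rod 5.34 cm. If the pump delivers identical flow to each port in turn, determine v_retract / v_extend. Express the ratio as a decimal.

v_ret/v_ext ≈ 1.85

Cap-side area A_cap = π/4 × (7.88 cm)² = 48.77 cm^2
Rod-side annular area A_ann = π/4 × (7.88² − 5.34²) = 26.37 cm^2
For equal Q, v ∝ 1/A, so v_ret/v_ext = A_cap/A_ann.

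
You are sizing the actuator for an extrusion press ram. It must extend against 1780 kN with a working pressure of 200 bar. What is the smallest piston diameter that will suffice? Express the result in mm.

Extension force acts on the full piston face: F = P × (π/4)D².
D = √(4F / (πP)) = √(4 × 1780 kN / (π × 200 bar))

D ≈ 337 mm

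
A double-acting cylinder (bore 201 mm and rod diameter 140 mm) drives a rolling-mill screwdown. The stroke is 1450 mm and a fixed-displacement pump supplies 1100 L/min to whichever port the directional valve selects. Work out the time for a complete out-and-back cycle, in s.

Cap-side area A_cap = π/4 × (201 mm)² = 31730 mm^2
Rod-side annular area A_ann = π/4 × (201² − 140²) = 16340 mm^2
t_ext = A_cap·L/Q = 2.510 s
t_ret = A_ann·L/Q = 1.292 s
t_cycle = t_ext + t_ret

t ≈ 3.80 s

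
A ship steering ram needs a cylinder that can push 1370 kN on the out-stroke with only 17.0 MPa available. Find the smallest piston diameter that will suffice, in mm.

Extension force acts on the full piston face: F = P × (π/4)D².
D = √(4F / (πP)) = √(4 × 1370 kN / (π × 17.0 MPa))

D ≈ 320 mm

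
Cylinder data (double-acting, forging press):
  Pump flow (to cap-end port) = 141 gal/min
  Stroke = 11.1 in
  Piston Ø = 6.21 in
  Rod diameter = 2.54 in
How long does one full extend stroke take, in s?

t ≈ 0.619 s

Cap-side area A_cap = π/4 × (6.21 in)² = 30.29 in^2
Swept volume V = A × L; t = V / Q = A·L / Q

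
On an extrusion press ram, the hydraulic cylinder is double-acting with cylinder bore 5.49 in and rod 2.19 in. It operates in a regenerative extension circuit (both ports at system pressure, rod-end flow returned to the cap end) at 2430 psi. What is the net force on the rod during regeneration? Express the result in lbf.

With equal pressure on both faces, forces on the annular region cancel; the net push is pressure × rod cross-section.
Rod cross-section A_rod = π/4 × (2.19 in)² = 3.767 in^2
F = P × A_rod

F ≈ 9150 lbf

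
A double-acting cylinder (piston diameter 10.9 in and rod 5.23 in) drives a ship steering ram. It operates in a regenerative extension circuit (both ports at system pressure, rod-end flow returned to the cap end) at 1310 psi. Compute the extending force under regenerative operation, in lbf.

With equal pressure on both faces, forces on the annular region cancel; the net push is pressure × rod cross-section.
Rod cross-section A_rod = π/4 × (5.23 in)² = 21.48 in^2
F = P × A_rod

F ≈ 28100 lbf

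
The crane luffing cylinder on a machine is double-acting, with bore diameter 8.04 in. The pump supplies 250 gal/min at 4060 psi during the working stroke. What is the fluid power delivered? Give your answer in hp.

W ≈ 592 hp

Hydraulic power = P × Q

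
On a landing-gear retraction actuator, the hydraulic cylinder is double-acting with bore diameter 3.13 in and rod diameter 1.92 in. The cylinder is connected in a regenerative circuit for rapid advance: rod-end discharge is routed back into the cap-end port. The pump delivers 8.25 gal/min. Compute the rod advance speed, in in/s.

v ≈ 11.0 in/s

In regeneration the rod-end outflow joins the pump flow into the cap end, so the net volume the pump must supply per unit advance equals the rod cross-section area.
Rod cross-section A_rod = π/4 × (1.92 in)² = 2.895 in^2
v = Q_pump / A_rod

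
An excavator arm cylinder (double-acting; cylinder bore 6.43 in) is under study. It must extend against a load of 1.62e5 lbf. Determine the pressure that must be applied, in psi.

P ≈ 4990 psi

Cap-side area A_cap = π/4 × (6.43 in)² = 32.47 in^2
P = F / A = 1.62e5 lbf / A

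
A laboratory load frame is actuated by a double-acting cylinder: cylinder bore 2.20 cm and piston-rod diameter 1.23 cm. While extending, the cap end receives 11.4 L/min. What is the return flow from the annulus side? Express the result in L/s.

Cap-side area A_cap = π/4 × (2.20 cm)² = 3.801 cm^2
Rod-side annular area A_ann = π/4 × (2.20² − 1.23²) = 2.613 cm^2
Piston speed v = Q_in/A_cap; rod-end outflow Q_out = v × A_ann = Q_in × A_ann/A_cap.

Q_out ≈ 0.131 L/s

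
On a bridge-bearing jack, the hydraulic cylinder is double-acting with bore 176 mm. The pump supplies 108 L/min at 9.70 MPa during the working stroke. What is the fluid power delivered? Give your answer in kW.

W ≈ 17.5 kW

Hydraulic power = P × Q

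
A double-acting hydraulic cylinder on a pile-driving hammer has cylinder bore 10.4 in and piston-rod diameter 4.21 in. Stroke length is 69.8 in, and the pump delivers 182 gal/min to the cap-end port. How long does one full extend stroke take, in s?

Cap-side area A_cap = π/4 × (10.4 in)² = 84.95 in^2
Swept volume V = A × L; t = V / Q = A·L / Q

t ≈ 8.46 s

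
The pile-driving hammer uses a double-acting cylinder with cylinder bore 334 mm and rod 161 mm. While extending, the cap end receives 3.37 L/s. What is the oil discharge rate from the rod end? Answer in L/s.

Q_out ≈ 2.59 L/s

Cap-side area A_cap = π/4 × (334 mm)² = 87620 mm^2
Rod-side annular area A_ann = π/4 × (334² − 161²) = 67260 mm^2
Piston speed v = Q_in/A_cap; rod-end outflow Q_out = v × A_ann = Q_in × A_ann/A_cap.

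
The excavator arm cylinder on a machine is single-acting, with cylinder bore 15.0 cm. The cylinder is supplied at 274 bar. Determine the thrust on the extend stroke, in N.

Cap-side area A_cap = π/4 × (15.0 cm)² = 176.7 cm^2
F = P × A_cap = 274 bar × A_cap

F ≈ 4.84e5 N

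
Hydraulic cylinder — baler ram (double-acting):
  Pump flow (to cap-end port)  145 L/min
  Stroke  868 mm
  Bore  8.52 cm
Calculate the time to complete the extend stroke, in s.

Cap-side area A_cap = π/4 × (8.52 cm)² = 57.01 cm^2
Swept volume V = A × L; t = V / Q = A·L / Q

t ≈ 2.05 s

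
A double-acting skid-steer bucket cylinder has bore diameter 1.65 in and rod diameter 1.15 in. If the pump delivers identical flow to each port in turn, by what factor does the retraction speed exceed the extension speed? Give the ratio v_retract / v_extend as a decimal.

v_ret/v_ext ≈ 1.94

Cap-side area A_cap = π/4 × (1.65 in)² = 2.138 in^2
Rod-side annular area A_ann = π/4 × (1.65² − 1.15²) = 1.100 in^2
For equal Q, v ∝ 1/A, so v_ret/v_ext = A_cap/A_ann.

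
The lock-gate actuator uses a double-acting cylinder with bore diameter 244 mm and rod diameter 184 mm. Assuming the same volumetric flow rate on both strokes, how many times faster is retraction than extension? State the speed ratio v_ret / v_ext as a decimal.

Cap-side area A_cap = π/4 × (244 mm)² = 46760 mm^2
Rod-side annular area A_ann = π/4 × (244² − 184²) = 20170 mm^2
For equal Q, v ∝ 1/A, so v_ret/v_ext = A_cap/A_ann.

v_ret/v_ext ≈ 2.32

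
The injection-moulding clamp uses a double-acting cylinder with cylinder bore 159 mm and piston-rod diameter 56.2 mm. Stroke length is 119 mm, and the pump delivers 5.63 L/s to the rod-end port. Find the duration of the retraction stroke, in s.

Rod-side annular area A_ann = π/4 × (159² − 56.2²) = 17380 mm^2
Swept volume V = A × L; t = V / Q = A·L / Q

t ≈ 0.367 s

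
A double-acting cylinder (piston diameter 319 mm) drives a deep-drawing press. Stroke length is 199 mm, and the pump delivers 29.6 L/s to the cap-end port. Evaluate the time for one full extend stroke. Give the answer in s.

Cap-side area A_cap = π/4 × (319 mm)² = 79920 mm^2
Swept volume V = A × L; t = V / Q = A·L / Q

t ≈ 0.537 s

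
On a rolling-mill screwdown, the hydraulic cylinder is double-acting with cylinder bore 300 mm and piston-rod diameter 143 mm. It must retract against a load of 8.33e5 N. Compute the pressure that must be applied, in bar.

Rod-side annular area A_ann = π/4 × (300² − 143²) = 54630 mm^2
Retraction: pressure acts on the annular area.
P = F / A = 8.33e5 N / A

P ≈ 152 bar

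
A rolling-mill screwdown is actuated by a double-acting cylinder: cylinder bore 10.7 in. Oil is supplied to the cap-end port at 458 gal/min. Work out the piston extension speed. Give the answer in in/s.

Cap-side area A_cap = π/4 × (10.7 in)² = 89.92 in^2
v = Q / A

v ≈ 19.6 in/s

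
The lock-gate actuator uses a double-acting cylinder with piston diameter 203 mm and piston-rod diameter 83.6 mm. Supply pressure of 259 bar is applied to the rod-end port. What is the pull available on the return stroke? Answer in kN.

F ≈ 696 kN

Rod-side annular area A_ann = π/4 × (203² − 83.6²) = 26880 mm^2
On retraction the pressure acts on the annular area (bore minus rod).
F = P × A_ann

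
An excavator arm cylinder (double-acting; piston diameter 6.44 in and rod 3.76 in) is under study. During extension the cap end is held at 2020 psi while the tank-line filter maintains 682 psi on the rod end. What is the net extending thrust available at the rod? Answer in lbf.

Cap-side area A_cap = π/4 × (6.44 in)² = 32.57 in^2
Rod-side annular area A_ann = π/4 × (6.44² − 3.76²) = 21.47 in^2
Net thrust = P_cap·A_cap − P_rod·A_ann = 65800 lbf − 14640 lbf

F ≈ 51200 lbf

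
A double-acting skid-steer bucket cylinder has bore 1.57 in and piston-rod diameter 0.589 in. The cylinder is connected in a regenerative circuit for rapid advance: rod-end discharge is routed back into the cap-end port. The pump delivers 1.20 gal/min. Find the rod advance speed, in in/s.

In regeneration the rod-end outflow joins the pump flow into the cap end, so the net volume the pump must supply per unit advance equals the rod cross-section area.
Rod cross-section A_rod = π/4 × (0.589 in)² = 0.2725 in^2
v = Q_pump / A_rod

v ≈ 17.0 in/s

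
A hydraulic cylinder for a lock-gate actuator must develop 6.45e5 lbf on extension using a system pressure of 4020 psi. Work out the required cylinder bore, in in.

Extension force acts on the full piston face: F = P × (π/4)D².
D = √(4F / (πP)) = √(4 × 6.45e5 lbf / (π × 4020 psi))

D ≈ 14.3 in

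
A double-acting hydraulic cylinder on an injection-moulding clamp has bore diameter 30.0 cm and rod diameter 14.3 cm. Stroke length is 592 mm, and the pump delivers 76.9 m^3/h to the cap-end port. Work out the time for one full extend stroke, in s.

Cap-side area A_cap = π/4 × (30.0 cm)² = 706.9 cm^2
Swept volume V = A × L; t = V / Q = A·L / Q

t ≈ 1.96 s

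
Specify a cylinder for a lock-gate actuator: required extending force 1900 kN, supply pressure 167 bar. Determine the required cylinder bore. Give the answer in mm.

D ≈ 381 mm

Extension force acts on the full piston face: F = P × (π/4)D².
D = √(4F / (πP)) = √(4 × 1900 kN / (π × 167 bar))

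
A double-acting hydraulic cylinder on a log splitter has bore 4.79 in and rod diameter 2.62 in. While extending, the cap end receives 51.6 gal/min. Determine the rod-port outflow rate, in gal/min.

Q_out ≈ 36.2 gal/min

Cap-side area A_cap = π/4 × (4.79 in)² = 18.02 in^2
Rod-side annular area A_ann = π/4 × (4.79² − 2.62²) = 12.63 in^2
Piston speed v = Q_in/A_cap; rod-end outflow Q_out = v × A_ann = Q_in × A_ann/A_cap.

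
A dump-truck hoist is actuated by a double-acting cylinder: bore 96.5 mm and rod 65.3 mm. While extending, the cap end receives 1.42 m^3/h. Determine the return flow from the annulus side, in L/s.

Q_out ≈ 0.214 L/s

Cap-side area A_cap = π/4 × (96.5 mm)² = 7314 mm^2
Rod-side annular area A_ann = π/4 × (96.5² − 65.3²) = 3965 mm^2
Piston speed v = Q_in/A_cap; rod-end outflow Q_out = v × A_ann = Q_in × A_ann/A_cap.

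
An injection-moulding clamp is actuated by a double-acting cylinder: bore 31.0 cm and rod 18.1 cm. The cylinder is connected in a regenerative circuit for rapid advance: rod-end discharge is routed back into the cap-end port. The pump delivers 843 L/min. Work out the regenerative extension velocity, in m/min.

v ≈ 32.8 m/min

In regeneration the rod-end outflow joins the pump flow into the cap end, so the net volume the pump must supply per unit advance equals the rod cross-section area.
Rod cross-section A_rod = π/4 × (18.1 cm)² = 257.3 cm^2
v = Q_pump / A_rod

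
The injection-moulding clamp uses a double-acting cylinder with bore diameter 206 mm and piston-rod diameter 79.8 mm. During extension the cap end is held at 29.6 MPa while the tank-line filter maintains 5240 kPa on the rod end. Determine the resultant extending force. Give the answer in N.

Cap-side area A_cap = π/4 × (206 mm)² = 33330 mm^2
Rod-side annular area A_ann = π/4 × (206² − 79.8²) = 28330 mm^2
Net thrust = P_cap·A_cap − P_rod·A_ann = 9.865e5 N − 1.484e5 N

F ≈ 8.38e5 N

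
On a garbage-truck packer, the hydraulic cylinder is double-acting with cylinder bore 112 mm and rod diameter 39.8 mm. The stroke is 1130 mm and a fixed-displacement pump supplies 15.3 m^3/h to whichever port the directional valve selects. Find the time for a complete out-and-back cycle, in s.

t ≈ 4.91 s

Cap-side area A_cap = π/4 × (112 mm)² = 9852 mm^2
Rod-side annular area A_ann = π/4 × (112² − 39.8²) = 8608 mm^2
t_ext = A_cap·L/Q = 2.619 s
t_ret = A_ann·L/Q = 2.289 s
t_cycle = t_ext + t_ret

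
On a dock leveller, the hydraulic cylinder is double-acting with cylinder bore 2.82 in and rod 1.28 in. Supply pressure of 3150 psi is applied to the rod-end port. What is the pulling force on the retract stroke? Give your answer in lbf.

F ≈ 15600 lbf

Rod-side annular area A_ann = π/4 × (2.82² − 1.28²) = 4.959 in^2
On retraction the pressure acts on the annular area (bore minus rod).
F = P × A_ann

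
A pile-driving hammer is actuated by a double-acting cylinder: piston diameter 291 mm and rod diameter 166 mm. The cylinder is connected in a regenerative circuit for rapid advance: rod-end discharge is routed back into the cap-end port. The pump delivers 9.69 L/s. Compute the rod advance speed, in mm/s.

In regeneration the rod-end outflow joins the pump flow into the cap end, so the net volume the pump must supply per unit advance equals the rod cross-section area.
Rod cross-section A_rod = π/4 × (166 mm)² = 21640 mm^2
v = Q_pump / A_rod

v ≈ 448 mm/s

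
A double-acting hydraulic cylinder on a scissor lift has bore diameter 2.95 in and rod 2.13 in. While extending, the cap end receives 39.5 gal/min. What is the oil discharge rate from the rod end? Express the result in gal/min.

Q_out ≈ 18.9 gal/min

Cap-side area A_cap = π/4 × (2.95 in)² = 6.835 in^2
Rod-side annular area A_ann = π/4 × (2.95² − 2.13²) = 3.272 in^2
Piston speed v = Q_in/A_cap; rod-end outflow Q_out = v × A_ann = Q_in × A_ann/A_cap.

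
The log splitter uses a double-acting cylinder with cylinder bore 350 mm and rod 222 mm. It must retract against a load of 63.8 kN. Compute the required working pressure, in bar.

P ≈ 11.1 bar

Rod-side annular area A_ann = π/4 × (350² − 222²) = 57500 mm^2
Retraction: pressure acts on the annular area.
P = F / A = 63.8 kN / A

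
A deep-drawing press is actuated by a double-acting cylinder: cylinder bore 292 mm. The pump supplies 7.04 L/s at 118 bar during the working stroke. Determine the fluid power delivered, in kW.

W ≈ 83.1 kW

Hydraulic power = P × Q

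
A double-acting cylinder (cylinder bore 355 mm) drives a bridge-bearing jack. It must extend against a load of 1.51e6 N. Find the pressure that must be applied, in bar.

P ≈ 153 bar

Cap-side area A_cap = π/4 × (355 mm)² = 98980 mm^2
P = F / A = 1.51e6 N / A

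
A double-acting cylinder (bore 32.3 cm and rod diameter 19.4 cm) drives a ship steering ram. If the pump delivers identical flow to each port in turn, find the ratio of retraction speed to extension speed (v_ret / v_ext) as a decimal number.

Cap-side area A_cap = π/4 × (32.3 cm)² = 819.4 cm^2
Rod-side annular area A_ann = π/4 × (32.3² − 19.4²) = 523.8 cm^2
For equal Q, v ∝ 1/A, so v_ret/v_ext = A_cap/A_ann.

v_ret/v_ext ≈ 1.56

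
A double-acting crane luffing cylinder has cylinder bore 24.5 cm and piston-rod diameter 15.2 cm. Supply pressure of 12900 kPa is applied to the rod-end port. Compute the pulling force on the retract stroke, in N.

F ≈ 3.74e5 N

Rod-side annular area A_ann = π/4 × (24.5² − 15.2²) = 290.0 cm^2
On retraction the pressure acts on the annular area (bore minus rod).
F = P × A_ann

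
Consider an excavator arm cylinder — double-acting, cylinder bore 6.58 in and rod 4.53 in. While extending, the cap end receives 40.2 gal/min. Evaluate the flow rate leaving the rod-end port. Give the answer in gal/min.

Cap-side area A_cap = π/4 × (6.58 in)² = 34.00 in^2
Rod-side annular area A_ann = π/4 × (6.58² − 4.53²) = 17.89 in^2
Piston speed v = Q_in/A_cap; rod-end outflow Q_out = v × A_ann = Q_in × A_ann/A_cap.

Q_out ≈ 21.1 gal/min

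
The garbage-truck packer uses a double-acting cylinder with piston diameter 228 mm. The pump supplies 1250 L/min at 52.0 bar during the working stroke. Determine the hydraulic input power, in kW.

W ≈ 108 kW

Hydraulic power = P × Q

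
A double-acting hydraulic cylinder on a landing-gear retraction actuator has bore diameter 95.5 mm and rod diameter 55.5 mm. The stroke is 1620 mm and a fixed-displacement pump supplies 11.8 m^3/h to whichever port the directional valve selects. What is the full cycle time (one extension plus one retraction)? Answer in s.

t ≈ 5.88 s

Cap-side area A_cap = π/4 × (95.5 mm)² = 7163 mm^2
Rod-side annular area A_ann = π/4 × (95.5² − 55.5²) = 4744 mm^2
t_ext = A_cap·L/Q = 3.540 s
t_ret = A_ann·L/Q = 2.345 s
t_cycle = t_ext + t_ret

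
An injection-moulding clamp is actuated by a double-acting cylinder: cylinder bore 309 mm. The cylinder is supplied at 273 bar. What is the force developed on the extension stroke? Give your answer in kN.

Cap-side area A_cap = π/4 × (309 mm)² = 74990 mm^2
F = P × A_cap = 273 bar × A_cap

F ≈ 2050 kN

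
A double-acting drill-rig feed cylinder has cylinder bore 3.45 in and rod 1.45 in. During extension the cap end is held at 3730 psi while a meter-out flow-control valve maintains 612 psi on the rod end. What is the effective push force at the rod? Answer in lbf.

Cap-side area A_cap = π/4 × (3.45 in)² = 9.348 in^2
Rod-side annular area A_ann = π/4 × (3.45² − 1.45²) = 7.697 in^2
Net thrust = P_cap·A_cap − P_rod·A_ann = 34870 lbf − 4711 lbf

F ≈ 30200 lbf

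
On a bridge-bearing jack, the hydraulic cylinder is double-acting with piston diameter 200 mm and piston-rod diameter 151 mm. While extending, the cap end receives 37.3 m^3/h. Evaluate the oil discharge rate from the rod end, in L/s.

Q_out ≈ 4.46 L/s

Cap-side area A_cap = π/4 × (200 mm)² = 31420 mm^2
Rod-side annular area A_ann = π/4 × (200² − 151²) = 13510 mm^2
Piston speed v = Q_in/A_cap; rod-end outflow Q_out = v × A_ann = Q_in × A_ann/A_cap.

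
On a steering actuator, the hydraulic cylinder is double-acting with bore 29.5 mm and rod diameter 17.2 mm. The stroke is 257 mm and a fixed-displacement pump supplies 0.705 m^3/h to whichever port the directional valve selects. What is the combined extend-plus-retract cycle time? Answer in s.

Cap-side area A_cap = π/4 × (29.5 mm)² = 683.5 mm^2
Rod-side annular area A_ann = π/4 × (29.5² − 17.2²) = 451.1 mm^2
t_ext = A_cap·L/Q = 0.8970 s
t_ret = A_ann·L/Q = 0.5920 s
t_cycle = t_ext + t_ret

t ≈ 1.49 s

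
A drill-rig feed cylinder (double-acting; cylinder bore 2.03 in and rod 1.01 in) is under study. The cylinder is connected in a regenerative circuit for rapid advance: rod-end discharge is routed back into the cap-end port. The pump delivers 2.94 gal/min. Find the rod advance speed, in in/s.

v ≈ 14.1 in/s

In regeneration the rod-end outflow joins the pump flow into the cap end, so the net volume the pump must supply per unit advance equals the rod cross-section area.
Rod cross-section A_rod = π/4 × (1.01 in)² = 0.8012 in^2
v = Q_pump / A_rod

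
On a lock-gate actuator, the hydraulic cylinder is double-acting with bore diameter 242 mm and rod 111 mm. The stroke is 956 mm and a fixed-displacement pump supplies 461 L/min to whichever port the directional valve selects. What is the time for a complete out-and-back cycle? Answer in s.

t ≈ 10.2 s

Cap-side area A_cap = π/4 × (242 mm)² = 46000 mm^2
Rod-side annular area A_ann = π/4 × (242² − 111²) = 36320 mm^2
t_ext = A_cap·L/Q = 5.723 s
t_ret = A_ann·L/Q = 4.519 s
t_cycle = t_ext + t_ret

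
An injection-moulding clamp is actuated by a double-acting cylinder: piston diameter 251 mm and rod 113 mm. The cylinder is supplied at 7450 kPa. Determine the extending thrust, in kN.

F ≈ 369 kN

Cap-side area A_cap = π/4 × (251 mm)² = 49480 mm^2
F = P × A_cap = 7450 kPa × A_cap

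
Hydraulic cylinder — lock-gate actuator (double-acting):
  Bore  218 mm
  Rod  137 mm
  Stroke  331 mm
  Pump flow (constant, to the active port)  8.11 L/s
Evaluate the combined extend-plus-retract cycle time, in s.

t ≈ 2.45 s

Cap-side area A_cap = π/4 × (218 mm)² = 37330 mm^2
Rod-side annular area A_ann = π/4 × (218² − 137²) = 22580 mm^2
t_ext = A_cap·L/Q = 1.523 s
t_ret = A_ann·L/Q = 0.9217 s
t_cycle = t_ext + t_ret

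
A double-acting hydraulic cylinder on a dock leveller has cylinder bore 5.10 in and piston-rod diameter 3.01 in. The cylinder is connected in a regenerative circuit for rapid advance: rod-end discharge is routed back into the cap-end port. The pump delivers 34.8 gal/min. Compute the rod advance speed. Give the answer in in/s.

v ≈ 18.8 in/s

In regeneration the rod-end outflow joins the pump flow into the cap end, so the net volume the pump must supply per unit advance equals the rod cross-section area.
Rod cross-section A_rod = π/4 × (3.01 in)² = 7.116 in^2
v = Q_pump / A_rod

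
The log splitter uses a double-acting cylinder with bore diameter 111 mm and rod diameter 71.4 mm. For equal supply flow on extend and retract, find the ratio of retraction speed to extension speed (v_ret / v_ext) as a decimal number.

v_ret/v_ext ≈ 1.71

Cap-side area A_cap = π/4 × (111 mm)² = 9677 mm^2
Rod-side annular area A_ann = π/4 × (111² − 71.4²) = 5673 mm^2
For equal Q, v ∝ 1/A, so v_ret/v_ext = A_cap/A_ann.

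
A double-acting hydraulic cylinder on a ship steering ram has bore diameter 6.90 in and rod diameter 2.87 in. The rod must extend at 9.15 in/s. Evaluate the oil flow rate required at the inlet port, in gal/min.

Cap-side area A_cap = π/4 × (6.90 in)² = 37.39 in^2
Q = A × v

Q ≈ 88.9 gal/min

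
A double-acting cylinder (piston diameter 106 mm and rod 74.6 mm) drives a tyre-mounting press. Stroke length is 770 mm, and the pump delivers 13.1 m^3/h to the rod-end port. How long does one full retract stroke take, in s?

Rod-side annular area A_ann = π/4 × (106² − 74.6²) = 4454 mm^2
Swept volume V = A × L; t = V / Q = A·L / Q

t ≈ 0.942 s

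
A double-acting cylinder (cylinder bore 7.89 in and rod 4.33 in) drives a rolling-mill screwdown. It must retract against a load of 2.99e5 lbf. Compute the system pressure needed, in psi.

Rod-side annular area A_ann = π/4 × (7.89² − 4.33²) = 34.17 in^2
Retraction: pressure acts on the annular area.
P = F / A = 2.99e5 lbf / A

P ≈ 8750 psi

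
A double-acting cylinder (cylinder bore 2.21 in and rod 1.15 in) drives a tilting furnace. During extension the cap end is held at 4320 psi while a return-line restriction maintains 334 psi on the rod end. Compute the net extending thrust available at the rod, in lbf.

F ≈ 15600 lbf

Cap-side area A_cap = π/4 × (2.21 in)² = 3.836 in^2
Rod-side annular area A_ann = π/4 × (2.21² − 1.15²) = 2.797 in^2
Net thrust = P_cap·A_cap − P_rod·A_ann = 16570 lbf − 934.3 lbf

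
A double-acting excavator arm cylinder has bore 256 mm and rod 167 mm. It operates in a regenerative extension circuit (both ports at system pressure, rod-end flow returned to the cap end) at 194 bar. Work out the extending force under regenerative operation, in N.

F ≈ 4.25e5 N

With equal pressure on both faces, forces on the annular region cancel; the net push is pressure × rod cross-section.
Rod cross-section A_rod = π/4 × (167 mm)² = 21900 mm^2
F = P × A_rod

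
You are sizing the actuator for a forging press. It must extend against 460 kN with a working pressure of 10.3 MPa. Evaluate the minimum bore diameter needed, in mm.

D ≈ 238 mm

Extension force acts on the full piston face: F = P × (π/4)D².
D = √(4F / (πP)) = √(4 × 460 kN / (π × 10.3 MPa))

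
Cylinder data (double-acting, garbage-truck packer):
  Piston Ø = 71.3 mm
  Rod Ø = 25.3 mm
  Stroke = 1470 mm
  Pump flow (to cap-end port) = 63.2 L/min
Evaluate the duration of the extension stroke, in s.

t ≈ 5.57 s

Cap-side area A_cap = π/4 × (71.3 mm)² = 3993 mm^2
Swept volume V = A × L; t = V / Q = A·L / Q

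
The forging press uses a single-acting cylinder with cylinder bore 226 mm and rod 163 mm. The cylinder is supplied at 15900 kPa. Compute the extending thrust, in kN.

F ≈ 638 kN

Cap-side area A_cap = π/4 × (226 mm)² = 40110 mm^2
F = P × A_cap = 15900 kPa × A_cap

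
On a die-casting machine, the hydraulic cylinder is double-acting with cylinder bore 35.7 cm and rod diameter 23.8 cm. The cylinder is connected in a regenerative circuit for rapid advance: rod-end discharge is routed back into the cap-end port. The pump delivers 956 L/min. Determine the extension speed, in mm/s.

v ≈ 358 mm/s

In regeneration the rod-end outflow joins the pump flow into the cap end, so the net volume the pump must supply per unit advance equals the rod cross-section area.
Rod cross-section A_rod = π/4 × (23.8 cm)² = 444.9 cm^2
v = Q_pump / A_rod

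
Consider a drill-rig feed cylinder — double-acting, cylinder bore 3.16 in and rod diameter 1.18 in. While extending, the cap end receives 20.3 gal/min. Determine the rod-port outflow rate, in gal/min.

Cap-side area A_cap = π/4 × (3.16 in)² = 7.843 in^2
Rod-side annular area A_ann = π/4 × (3.16² − 1.18²) = 6.749 in^2
Piston speed v = Q_in/A_cap; rod-end outflow Q_out = v × A_ann = Q_in × A_ann/A_cap.

Q_out ≈ 17.5 gal/min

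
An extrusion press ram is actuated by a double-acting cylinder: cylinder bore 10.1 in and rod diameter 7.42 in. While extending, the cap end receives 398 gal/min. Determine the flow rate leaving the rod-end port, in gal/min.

Cap-side area A_cap = π/4 × (10.1 in)² = 80.12 in^2
Rod-side annular area A_ann = π/4 × (10.1² − 7.42²) = 36.88 in^2
Piston speed v = Q_in/A_cap; rod-end outflow Q_out = v × A_ann = Q_in × A_ann/A_cap.

Q_out ≈ 183 gal/min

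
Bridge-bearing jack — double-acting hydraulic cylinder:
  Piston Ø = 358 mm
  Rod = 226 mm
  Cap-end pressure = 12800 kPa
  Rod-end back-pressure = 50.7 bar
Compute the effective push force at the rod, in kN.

F ≈ 981 kN

Cap-side area A_cap = π/4 × (358 mm)² = 1.007e5 mm^2
Rod-side annular area A_ann = π/4 × (358² − 226²) = 60540 mm^2
Net thrust = P_cap·A_cap − P_rod·A_ann = 1288 kN − 307.0 kN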